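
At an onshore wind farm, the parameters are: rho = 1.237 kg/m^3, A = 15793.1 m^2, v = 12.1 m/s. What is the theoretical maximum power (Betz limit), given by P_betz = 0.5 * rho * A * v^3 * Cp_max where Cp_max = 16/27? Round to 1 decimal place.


The Betz coefficient Cp_max = 16/27 = 0.5926
v^3 = 12.1^3 = 1771.561
P_betz = 0.5 * rho * A * v^3 * Cp_max
P_betz = 0.5 * 1.237 * 15793.1 * 1771.561 * 0.5926
P_betz = 10254616.4 W

10254616.4


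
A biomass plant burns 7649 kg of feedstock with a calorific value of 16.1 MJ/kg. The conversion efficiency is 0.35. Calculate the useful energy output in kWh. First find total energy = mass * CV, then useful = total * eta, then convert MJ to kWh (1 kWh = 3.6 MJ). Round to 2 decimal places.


Total energy = mass * CV = 7649 * 16.1 = 123148.9 MJ
Useful energy = total * eta = 123148.9 * 0.35 = 43102.12 MJ
Convert to kWh: 43102.12 / 3.6
Useful energy = 11972.81 kWh

11972.81


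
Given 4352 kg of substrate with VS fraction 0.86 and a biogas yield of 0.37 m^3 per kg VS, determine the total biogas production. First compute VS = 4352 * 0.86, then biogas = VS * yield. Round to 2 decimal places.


Compute volatile solids:
  VS = mass * VS_fraction = 4352 * 0.86 = 3742.72 kg
Calculate biogas volume:
  Biogas = VS * specific_yield = 3742.72 * 0.37
  Biogas = 1384.81 m^3

1384.81


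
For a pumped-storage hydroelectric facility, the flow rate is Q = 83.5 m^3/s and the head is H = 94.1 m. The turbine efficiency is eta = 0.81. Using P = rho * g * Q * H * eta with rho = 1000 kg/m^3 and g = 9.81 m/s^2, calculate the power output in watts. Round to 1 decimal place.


Apply the hydropower formula P = rho * g * Q * H * eta
rho * g = 1000 * 9.81 = 9810.0
P = 9810.0 * 83.5 * 94.1 * 0.81
P = 62435288.8 W

62435288.8


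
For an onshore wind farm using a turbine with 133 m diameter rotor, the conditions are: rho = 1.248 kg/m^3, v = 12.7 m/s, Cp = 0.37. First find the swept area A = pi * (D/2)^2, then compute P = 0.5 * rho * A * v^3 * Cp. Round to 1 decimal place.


Step 1 -- Compute swept area:
  A = pi * (D/2)^2 = pi * (133/2)^2 = 13892.91 m^2
Step 2 -- Apply wind power equation:
  P = 0.5 * rho * A * v^3 * Cp
  v^3 = 12.7^3 = 2048.383
  P = 0.5 * 1.248 * 13892.91 * 2048.383 * 0.37
  P = 6570382.3 W

6570382.3


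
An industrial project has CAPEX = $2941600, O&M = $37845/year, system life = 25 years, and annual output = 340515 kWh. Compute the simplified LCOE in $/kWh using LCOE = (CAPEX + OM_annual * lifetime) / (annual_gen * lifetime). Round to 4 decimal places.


Total cost = CAPEX + OM * lifetime = 2941600 + 37845 * 25 = 2941600 + 946125 = 3887725
Total generation = annual * lifetime = 340515 * 25 = 8512875 kWh
LCOE = 3887725 / 8512875
LCOE = 0.4567 $/kWh

0.4567


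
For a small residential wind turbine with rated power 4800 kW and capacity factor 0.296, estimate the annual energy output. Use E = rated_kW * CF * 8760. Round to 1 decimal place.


Annual energy = rated_kW * capacity_factor * hours_per_year
Given: P_rated = 4800 kW, CF = 0.296, hours = 8760
E = 4800 * 0.296 * 8760
E = 12446208.0 kWh

12446208.0


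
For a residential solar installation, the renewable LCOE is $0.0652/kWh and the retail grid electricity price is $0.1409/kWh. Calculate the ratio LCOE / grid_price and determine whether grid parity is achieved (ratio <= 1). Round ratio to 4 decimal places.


Compare LCOE to grid price:
  LCOE = $0.0652/kWh, Grid price = $0.1409/kWh
  Ratio = LCOE / grid_price = 0.0652 / 0.1409 = 0.4627
  Grid parity achieved (ratio <= 1)? yes

0.4627


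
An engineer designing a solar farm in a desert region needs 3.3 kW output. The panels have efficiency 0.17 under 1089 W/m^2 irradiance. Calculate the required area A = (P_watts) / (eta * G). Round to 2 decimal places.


Convert target power to watts: P = 3.3 * 1000 = 3300.0 W
Compute denominator: eta * G = 0.17 * 1089 = 185.13
Required area A = P / (eta * G) = 3300.0 / 185.13
A = 17.83 m^2

17.83


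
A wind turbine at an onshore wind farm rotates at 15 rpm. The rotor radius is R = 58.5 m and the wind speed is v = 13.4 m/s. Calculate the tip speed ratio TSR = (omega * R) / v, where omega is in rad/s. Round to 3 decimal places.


Convert rotational speed to rad/s:
  omega = 15 * 2 * pi / 60 = 1.5708 rad/s
Compute tip speed:
  v_tip = omega * R = 1.5708 * 58.5 = 91.892 m/s
Tip speed ratio:
  TSR = v_tip / v_wind = 91.892 / 13.4 = 6.858

6.858


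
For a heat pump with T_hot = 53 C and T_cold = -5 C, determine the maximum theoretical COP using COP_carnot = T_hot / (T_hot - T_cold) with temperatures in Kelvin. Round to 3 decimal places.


Convert to Kelvin:
  T_hot = 53 + 273.15 = 326.15 K
  T_cold = -5 + 273.15 = 268.15 K
Apply Carnot COP formula:
  COP = T_hot_K / (T_hot_K - T_cold_K) = 326.15 / 58.0
  COP = 5.623

5.623


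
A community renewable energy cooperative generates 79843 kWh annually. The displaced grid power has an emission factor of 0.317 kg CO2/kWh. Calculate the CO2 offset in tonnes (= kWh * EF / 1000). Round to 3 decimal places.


CO2 offset in kg = generation * emission_factor
CO2 offset = 79843 * 0.317 = 25310.23 kg
Convert to tonnes:
  CO2 offset = 25310.23 / 1000 = 25.310 tonnes

25.310


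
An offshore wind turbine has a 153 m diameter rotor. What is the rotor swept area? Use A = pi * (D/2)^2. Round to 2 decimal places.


Compute the rotor radius:
  r = D / 2 = 153 / 2 = 76.5 m
Calculate swept area:
  A = pi * r^2 = pi * 76.5^2
  A = 18385.39 m^2

18385.39


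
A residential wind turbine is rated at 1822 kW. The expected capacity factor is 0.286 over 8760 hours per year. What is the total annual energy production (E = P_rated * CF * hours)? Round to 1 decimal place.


Annual energy = rated_kW * capacity_factor * hours_per_year
Given: P_rated = 1822 kW, CF = 0.286, hours = 8760
E = 1822 * 0.286 * 8760
E = 4564765.9 kWh

4564765.9


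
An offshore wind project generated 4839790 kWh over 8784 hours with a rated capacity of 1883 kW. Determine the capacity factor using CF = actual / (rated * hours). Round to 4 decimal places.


Capacity factor = actual output / maximum possible output
Maximum possible = rated * hours = 1883 * 8784 = 16540272 kWh
CF = 4839790 / 16540272
CF = 0.2926

0.2926


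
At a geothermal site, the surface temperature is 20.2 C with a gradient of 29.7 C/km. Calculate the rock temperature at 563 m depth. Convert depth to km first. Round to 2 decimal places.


Convert depth to km: 563 / 1000 = 0.563 km
Temperature increase = gradient * depth_km = 29.7 * 0.563 = 16.72 C
Temperature at depth = T_surface + delta_T = 20.2 + 16.72
T = 36.92 C

36.92


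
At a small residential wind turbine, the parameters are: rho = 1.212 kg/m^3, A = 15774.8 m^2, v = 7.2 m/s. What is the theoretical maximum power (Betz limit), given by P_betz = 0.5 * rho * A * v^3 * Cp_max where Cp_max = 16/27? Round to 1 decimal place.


The Betz coefficient Cp_max = 16/27 = 0.5926
v^3 = 7.2^3 = 373.248
P_betz = 0.5 * rho * A * v^3 * Cp_max
P_betz = 0.5 * 1.212 * 15774.8 * 373.248 * 0.5926
P_betz = 2114414.8 W

2114414.8


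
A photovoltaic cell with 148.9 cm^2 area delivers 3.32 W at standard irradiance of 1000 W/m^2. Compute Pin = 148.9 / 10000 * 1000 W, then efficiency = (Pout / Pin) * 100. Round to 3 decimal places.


First compute the input power:
  Pin = area_cm2 / 10000 * G = 148.9 / 10000 * 1000 = 14.89 W
Then compute efficiency:
  Efficiency = (Pout / Pin) * 100 = (3.32 / 14.89) * 100
  Efficiency = 22.297%

22.297


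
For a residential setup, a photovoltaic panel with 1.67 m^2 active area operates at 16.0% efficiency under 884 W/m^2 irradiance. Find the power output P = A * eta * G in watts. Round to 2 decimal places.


Use the solar power formula P = A * eta * G.
Given: A = 1.67 m^2, eta = 0.16, G = 884 W/m^2
P = 1.67 * 0.16 * 884
P = 236.20 W

236.20


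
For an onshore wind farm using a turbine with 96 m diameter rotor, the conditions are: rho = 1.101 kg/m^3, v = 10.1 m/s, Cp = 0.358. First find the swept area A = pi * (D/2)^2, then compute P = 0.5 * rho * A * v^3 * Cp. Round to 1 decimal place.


Step 1 -- Compute swept area:
  A = pi * (D/2)^2 = pi * (96/2)^2 = 7238.23 m^2
Step 2 -- Apply wind power equation:
  P = 0.5 * rho * A * v^3 * Cp
  v^3 = 10.1^3 = 1030.301
  P = 0.5 * 1.101 * 7238.23 * 1030.301 * 0.358
  P = 1469727.5 W

1469727.5


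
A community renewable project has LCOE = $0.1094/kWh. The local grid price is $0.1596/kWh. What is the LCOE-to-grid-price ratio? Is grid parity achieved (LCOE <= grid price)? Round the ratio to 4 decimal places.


Compare LCOE to grid price:
  LCOE = $0.1094/kWh, Grid price = $0.1596/kWh
  Ratio = LCOE / grid_price = 0.1094 / 0.1596 = 0.6855
  Grid parity achieved (ratio <= 1)? yes

0.6855


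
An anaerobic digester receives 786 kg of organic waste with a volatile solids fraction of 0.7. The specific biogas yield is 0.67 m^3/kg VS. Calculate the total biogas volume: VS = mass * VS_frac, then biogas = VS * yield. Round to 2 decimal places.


Compute volatile solids:
  VS = mass * VS_fraction = 786 * 0.7 = 550.2 kg
Calculate biogas volume:
  Biogas = VS * specific_yield = 550.2 * 0.67
  Biogas = 368.63 m^3

368.63


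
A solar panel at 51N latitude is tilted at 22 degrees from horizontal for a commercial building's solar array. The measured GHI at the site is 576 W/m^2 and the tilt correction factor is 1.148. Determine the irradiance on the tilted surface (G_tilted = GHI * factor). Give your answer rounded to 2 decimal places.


Identify the given values:
  GHI = 576 W/m^2, tilt correction factor = 1.148
Apply the formula G_tilted = GHI * factor:
  G_tilted = 576 * 1.148
  G_tilted = 661.25 W/m^2

661.25


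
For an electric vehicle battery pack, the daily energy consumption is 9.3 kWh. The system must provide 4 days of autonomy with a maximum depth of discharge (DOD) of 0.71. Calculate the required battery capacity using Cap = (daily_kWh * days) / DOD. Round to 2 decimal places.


Total energy needed = daily * days = 9.3 * 4 = 37.2 kWh
Account for depth of discharge:
  Cap = total_energy / DOD = 37.2 / 0.71
  Cap = 52.39 kWh

52.39


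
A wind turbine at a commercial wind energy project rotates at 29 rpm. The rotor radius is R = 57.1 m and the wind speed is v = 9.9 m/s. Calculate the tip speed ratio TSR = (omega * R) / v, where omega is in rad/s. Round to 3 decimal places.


Convert rotational speed to rad/s:
  omega = 29 * 2 * pi / 60 = 3.0369 rad/s
Compute tip speed:
  v_tip = omega * R = 3.0369 * 57.1 = 173.405 m/s
Tip speed ratio:
  TSR = v_tip / v_wind = 173.405 / 9.9 = 17.516

17.516


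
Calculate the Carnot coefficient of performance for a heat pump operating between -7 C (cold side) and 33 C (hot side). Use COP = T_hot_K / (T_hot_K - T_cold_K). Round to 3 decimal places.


Convert to Kelvin:
  T_hot = 33 + 273.15 = 306.15 K
  T_cold = -7 + 273.15 = 266.15 K
Apply Carnot COP formula:
  COP = T_hot_K / (T_hot_K - T_cold_K) = 306.15 / 40.0
  COP = 7.654

7.654


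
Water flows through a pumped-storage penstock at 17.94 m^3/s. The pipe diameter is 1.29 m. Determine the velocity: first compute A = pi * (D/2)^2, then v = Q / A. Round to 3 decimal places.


Compute pipe cross-sectional area:
  A = pi * (D/2)^2 = pi * (1.29/2)^2 = 1.307 m^2
Calculate velocity:
  v = Q / A = 17.94 / 1.307
  v = 13.726 m/s

13.726


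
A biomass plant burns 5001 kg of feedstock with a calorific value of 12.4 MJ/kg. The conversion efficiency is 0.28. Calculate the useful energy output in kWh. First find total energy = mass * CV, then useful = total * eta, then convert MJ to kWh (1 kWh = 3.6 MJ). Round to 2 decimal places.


Total energy = mass * CV = 5001 * 12.4 = 62012.4 MJ
Useful energy = total * eta = 62012.4 * 0.28 = 17363.47 MJ
Convert to kWh: 17363.47 / 3.6
Useful energy = 4823.19 kWh

4823.19


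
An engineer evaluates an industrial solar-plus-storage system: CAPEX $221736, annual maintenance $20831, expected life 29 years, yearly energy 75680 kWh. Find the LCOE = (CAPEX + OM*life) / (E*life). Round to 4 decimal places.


Total cost = CAPEX + OM * lifetime = 221736 + 20831 * 29 = 221736 + 604099 = 825835
Total generation = annual * lifetime = 75680 * 29 = 2194720 kWh
LCOE = 825835 / 2194720
LCOE = 0.3763 $/kWh

0.3763


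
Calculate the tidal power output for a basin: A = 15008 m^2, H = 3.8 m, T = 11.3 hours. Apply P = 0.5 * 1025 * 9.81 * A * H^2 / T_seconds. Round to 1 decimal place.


Convert period to seconds: T = 11.3 * 3600 = 40680.0 s
H^2 = 3.8^2 = 14.44
P = 0.5 * rho * g * A * H^2 / T
P = 0.5 * 1025 * 9.81 * 15008 * 14.44 / 40680.0
P = 26783.8 W

26783.8


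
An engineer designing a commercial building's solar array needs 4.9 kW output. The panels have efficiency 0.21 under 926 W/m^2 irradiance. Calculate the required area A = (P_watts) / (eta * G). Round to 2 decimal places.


Convert target power to watts: P = 4.9 * 1000 = 4900.0 W
Compute denominator: eta * G = 0.21 * 926 = 194.46
Required area A = P / (eta * G) = 4900.0 / 194.46
A = 25.20 m^2

25.20


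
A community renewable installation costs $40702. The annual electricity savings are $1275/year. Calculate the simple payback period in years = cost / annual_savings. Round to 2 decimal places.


Simple payback period = initial cost / annual savings
Payback = 40702 / 1275
Payback = 31.92 years

31.92


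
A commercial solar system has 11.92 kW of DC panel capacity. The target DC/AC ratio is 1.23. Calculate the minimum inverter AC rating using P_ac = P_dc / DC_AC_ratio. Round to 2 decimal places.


The inverter AC capacity is determined by the DC/AC ratio.
Given: P_dc = 11.92 kW, DC/AC ratio = 1.23
P_ac = P_dc / ratio = 11.92 / 1.23
P_ac = 9.69 kW

9.69


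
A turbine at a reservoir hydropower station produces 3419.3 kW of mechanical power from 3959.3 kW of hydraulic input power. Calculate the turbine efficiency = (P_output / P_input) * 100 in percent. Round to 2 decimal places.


Turbine efficiency = (output power / input power) * 100
eta = (3419.3 / 3959.3) * 100
eta = 86.36%

86.36


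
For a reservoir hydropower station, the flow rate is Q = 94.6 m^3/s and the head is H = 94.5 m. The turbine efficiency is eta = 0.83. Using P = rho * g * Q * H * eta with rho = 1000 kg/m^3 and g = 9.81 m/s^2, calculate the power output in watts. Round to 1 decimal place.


Apply the hydropower formula P = rho * g * Q * H * eta
rho * g = 1000 * 9.81 = 9810.0
P = 9810.0 * 94.6 * 94.5 * 0.83
P = 72789719.3 W

72789719.3


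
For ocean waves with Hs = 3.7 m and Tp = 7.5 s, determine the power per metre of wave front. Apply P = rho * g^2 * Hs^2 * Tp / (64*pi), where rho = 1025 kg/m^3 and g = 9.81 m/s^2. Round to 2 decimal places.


Apply wave power formula:
  g^2 = 9.81^2 = 96.2361
  Hs^2 = 3.7^2 = 13.69
  Numerator = rho * g^2 * Hs^2 * Tp = 1025 * 96.2361 * 13.69 * 7.5 = 10128067.61
  Denominator = 64 * pi = 201.0619
  P = 10128067.61 / 201.0619 = 50372.88 W/m

50372.88


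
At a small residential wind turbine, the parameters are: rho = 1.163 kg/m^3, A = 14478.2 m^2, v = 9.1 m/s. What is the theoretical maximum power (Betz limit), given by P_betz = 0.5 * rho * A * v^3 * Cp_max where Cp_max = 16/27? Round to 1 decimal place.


The Betz coefficient Cp_max = 16/27 = 0.5926
v^3 = 9.1^3 = 753.571
P_betz = 0.5 * rho * A * v^3 * Cp_max
P_betz = 0.5 * 1.163 * 14478.2 * 753.571 * 0.5926
P_betz = 3759626.4 W

3759626.4


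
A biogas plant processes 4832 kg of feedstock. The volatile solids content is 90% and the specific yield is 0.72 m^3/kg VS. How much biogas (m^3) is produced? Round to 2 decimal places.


Compute volatile solids:
  VS = mass * VS_fraction = 4832 * 0.9 = 4348.8 kg
Calculate biogas volume:
  Biogas = VS * specific_yield = 4348.8 * 0.72
  Biogas = 3131.14 m^3

3131.14


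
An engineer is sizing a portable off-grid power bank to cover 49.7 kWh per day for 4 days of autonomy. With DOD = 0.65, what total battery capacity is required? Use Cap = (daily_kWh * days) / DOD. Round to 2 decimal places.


Total energy needed = daily * days = 49.7 * 4 = 198.8 kWh
Account for depth of discharge:
  Cap = total_energy / DOD = 198.8 / 0.65
  Cap = 305.85 kWh

305.85


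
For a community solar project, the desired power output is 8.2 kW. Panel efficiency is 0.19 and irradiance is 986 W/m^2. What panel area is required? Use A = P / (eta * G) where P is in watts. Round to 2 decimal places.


Convert target power to watts: P = 8.2 * 1000 = 8200.0 W
Compute denominator: eta * G = 0.19 * 986 = 187.34
Required area A = P / (eta * G) = 8200.0 / 187.34
A = 43.77 m^2

43.77


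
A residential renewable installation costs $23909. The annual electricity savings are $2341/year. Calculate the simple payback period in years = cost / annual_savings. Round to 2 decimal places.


Simple payback period = initial cost / annual savings
Payback = 23909 / 2341
Payback = 10.21 years

10.21


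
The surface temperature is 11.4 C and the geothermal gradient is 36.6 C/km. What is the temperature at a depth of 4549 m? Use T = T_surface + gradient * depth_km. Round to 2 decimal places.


Convert depth to km: 4549 / 1000 = 4.549 km
Temperature increase = gradient * depth_km = 36.6 * 4.549 = 166.49 C
Temperature at depth = T_surface + delta_T = 11.4 + 166.49
T = 177.89 C

177.89


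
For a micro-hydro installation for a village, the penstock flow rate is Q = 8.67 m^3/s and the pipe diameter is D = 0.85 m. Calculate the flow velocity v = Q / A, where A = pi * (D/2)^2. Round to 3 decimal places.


Compute pipe cross-sectional area:
  A = pi * (D/2)^2 = pi * (0.85/2)^2 = 0.5675 m^2
Calculate velocity:
  v = Q / A = 8.67 / 0.5675
  v = 15.279 m/s

15.279


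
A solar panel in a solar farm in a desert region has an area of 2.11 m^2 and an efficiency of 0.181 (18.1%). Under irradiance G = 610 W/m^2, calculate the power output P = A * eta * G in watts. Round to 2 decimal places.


Use the solar power formula P = A * eta * G.
Given: A = 2.11 m^2, eta = 0.181, G = 610 W/m^2
P = 2.11 * 0.181 * 610
P = 232.97 W

232.97


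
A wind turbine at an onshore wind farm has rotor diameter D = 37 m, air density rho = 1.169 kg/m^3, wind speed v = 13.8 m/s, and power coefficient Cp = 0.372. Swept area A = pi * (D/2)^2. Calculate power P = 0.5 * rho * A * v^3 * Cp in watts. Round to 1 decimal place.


Step 1 -- Compute swept area:
  A = pi * (D/2)^2 = pi * (37/2)^2 = 1075.21 m^2
Step 2 -- Apply wind power equation:
  P = 0.5 * rho * A * v^3 * Cp
  v^3 = 13.8^3 = 2628.072
  P = 0.5 * 1.169 * 1075.21 * 2628.072 * 0.372
  P = 614409.7 W

614409.7


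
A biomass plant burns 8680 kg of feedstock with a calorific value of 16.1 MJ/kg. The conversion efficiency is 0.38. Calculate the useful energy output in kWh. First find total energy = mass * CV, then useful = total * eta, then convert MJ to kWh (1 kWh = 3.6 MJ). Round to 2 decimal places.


Total energy = mass * CV = 8680 * 16.1 = 139748.0 MJ
Useful energy = total * eta = 139748.0 * 0.38 = 53104.24 MJ
Convert to kWh: 53104.24 / 3.6
Useful energy = 14751.18 kWh

14751.18


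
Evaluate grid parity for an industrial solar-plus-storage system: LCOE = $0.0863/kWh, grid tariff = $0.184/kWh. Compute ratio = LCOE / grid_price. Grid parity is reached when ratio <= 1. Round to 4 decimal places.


Compare LCOE to grid price:
  LCOE = $0.0863/kWh, Grid price = $0.184/kWh
  Ratio = LCOE / grid_price = 0.0863 / 0.184 = 0.4690
  Grid parity achieved (ratio <= 1)? yes

0.4690


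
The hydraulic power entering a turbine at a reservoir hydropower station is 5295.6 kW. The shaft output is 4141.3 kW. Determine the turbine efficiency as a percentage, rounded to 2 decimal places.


Turbine efficiency = (output power / input power) * 100
eta = (4141.3 / 5295.6) * 100
eta = 78.20%

78.20


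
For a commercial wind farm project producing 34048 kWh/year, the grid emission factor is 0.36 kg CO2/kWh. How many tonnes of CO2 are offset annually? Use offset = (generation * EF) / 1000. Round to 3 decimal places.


CO2 offset in kg = generation * emission_factor
CO2 offset = 34048 * 0.36 = 12257.28 kg
Convert to tonnes:
  CO2 offset = 12257.28 / 1000 = 12.257 tonnes

12.257


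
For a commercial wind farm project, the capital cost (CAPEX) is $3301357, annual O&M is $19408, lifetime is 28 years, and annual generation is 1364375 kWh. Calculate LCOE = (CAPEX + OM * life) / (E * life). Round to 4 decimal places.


Total cost = CAPEX + OM * lifetime = 3301357 + 19408 * 28 = 3301357 + 543424 = 3844781
Total generation = annual * lifetime = 1364375 * 28 = 38202500 kWh
LCOE = 3844781 / 38202500
LCOE = 0.1006 $/kWh

0.1006


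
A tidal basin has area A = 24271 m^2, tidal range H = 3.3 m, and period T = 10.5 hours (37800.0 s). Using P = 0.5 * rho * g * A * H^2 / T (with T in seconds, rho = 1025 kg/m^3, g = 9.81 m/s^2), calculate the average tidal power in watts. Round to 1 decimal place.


Convert period to seconds: T = 10.5 * 3600 = 37800.0 s
H^2 = 3.3^2 = 10.89
P = 0.5 * rho * g * A * H^2 / T
P = 0.5 * 1025 * 9.81 * 24271 * 10.89 / 37800.0
P = 35155.0 W

35155.0


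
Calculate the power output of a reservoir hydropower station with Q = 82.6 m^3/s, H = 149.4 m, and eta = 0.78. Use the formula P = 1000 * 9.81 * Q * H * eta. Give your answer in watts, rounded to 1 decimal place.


Apply the hydropower formula P = rho * g * Q * H * eta
rho * g = 1000 * 9.81 = 9810.0
P = 9810.0 * 82.6 * 149.4 * 0.78
P = 94426578.8 W

94426578.8


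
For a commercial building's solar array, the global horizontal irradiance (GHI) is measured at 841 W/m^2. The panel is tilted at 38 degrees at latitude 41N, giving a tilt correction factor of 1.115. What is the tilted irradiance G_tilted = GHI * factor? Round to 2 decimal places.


Identify the given values:
  GHI = 841 W/m^2, tilt correction factor = 1.115
Apply the formula G_tilted = GHI * factor:
  G_tilted = 841 * 1.115
  G_tilted = 937.72 W/m^2

937.72


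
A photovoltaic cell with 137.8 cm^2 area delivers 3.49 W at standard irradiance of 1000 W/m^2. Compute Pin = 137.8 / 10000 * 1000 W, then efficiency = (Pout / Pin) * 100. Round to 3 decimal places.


First compute the input power:
  Pin = area_cm2 / 10000 * G = 137.8 / 10000 * 1000 = 13.78 W
Then compute efficiency:
  Efficiency = (Pout / Pin) * 100 = (3.49 / 13.78) * 100
  Efficiency = 25.327%

25.327


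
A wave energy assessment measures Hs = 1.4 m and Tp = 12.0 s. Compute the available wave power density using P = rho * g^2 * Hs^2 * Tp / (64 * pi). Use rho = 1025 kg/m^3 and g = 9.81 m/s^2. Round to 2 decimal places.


Apply wave power formula:
  g^2 = 9.81^2 = 96.2361
  Hs^2 = 1.4^2 = 1.96
  Numerator = rho * g^2 * Hs^2 * Tp = 1025 * 96.2361 * 1.96 * 12.0 = 2320059.9
  Denominator = 64 * pi = 201.0619
  P = 2320059.9 / 201.0619 = 11539.03 W/m

11539.03


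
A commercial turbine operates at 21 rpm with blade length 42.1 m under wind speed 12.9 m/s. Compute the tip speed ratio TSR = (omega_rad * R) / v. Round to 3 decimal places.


Convert rotational speed to rad/s:
  omega = 21 * 2 * pi / 60 = 2.1991 rad/s
Compute tip speed:
  v_tip = omega * R = 2.1991 * 42.1 = 92.583 m/s
Tip speed ratio:
  TSR = v_tip / v_wind = 92.583 / 12.9 = 7.177

7.177


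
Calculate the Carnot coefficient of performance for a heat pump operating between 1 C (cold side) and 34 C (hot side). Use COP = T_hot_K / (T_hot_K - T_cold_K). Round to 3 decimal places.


Convert to Kelvin:
  T_hot = 34 + 273.15 = 307.15 K
  T_cold = 1 + 273.15 = 274.15 K
Apply Carnot COP formula:
  COP = T_hot_K / (T_hot_K - T_cold_K) = 307.15 / 33.0
  COP = 9.308

9.308


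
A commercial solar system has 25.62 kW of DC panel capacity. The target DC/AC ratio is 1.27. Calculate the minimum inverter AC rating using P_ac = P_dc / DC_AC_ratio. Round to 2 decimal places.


The inverter AC capacity is determined by the DC/AC ratio.
Given: P_dc = 25.62 kW, DC/AC ratio = 1.27
P_ac = P_dc / ratio = 25.62 / 1.27
P_ac = 20.17 kW

20.17


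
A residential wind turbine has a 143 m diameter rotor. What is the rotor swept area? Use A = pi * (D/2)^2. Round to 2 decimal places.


Compute the rotor radius:
  r = D / 2 = 143 / 2 = 71.5 m
Calculate swept area:
  A = pi * r^2 = pi * 71.5^2
  A = 16060.61 m^2

16060.61


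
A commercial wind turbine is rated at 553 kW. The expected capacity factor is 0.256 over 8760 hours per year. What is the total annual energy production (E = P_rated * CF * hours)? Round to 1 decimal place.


Annual energy = rated_kW * capacity_factor * hours_per_year
Given: P_rated = 553 kW, CF = 0.256, hours = 8760
E = 553 * 0.256 * 8760
E = 1240135.7 kWh

1240135.7


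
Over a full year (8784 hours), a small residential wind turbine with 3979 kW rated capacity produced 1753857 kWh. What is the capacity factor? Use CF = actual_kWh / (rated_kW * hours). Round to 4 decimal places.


Capacity factor = actual output / maximum possible output
Maximum possible = rated * hours = 3979 * 8784 = 34951536 kWh
CF = 1753857 / 34951536
CF = 0.0502

0.0502


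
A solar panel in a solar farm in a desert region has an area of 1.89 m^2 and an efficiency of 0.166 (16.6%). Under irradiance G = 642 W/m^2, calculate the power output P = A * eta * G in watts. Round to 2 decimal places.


Use the solar power formula P = A * eta * G.
Given: A = 1.89 m^2, eta = 0.166, G = 642 W/m^2
P = 1.89 * 0.166 * 642
P = 201.42 W

201.42


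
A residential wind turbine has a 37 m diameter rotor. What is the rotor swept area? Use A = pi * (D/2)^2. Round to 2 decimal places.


Compute the rotor radius:
  r = D / 2 = 37 / 2 = 18.5 m
Calculate swept area:
  A = pi * r^2 = pi * 18.5^2
  A = 1075.21 m^2

1075.21


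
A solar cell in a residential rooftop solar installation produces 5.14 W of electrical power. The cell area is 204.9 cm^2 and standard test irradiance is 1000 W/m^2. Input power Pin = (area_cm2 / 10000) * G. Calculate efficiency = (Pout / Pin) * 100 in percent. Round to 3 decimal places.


First compute the input power:
  Pin = area_cm2 / 10000 * G = 204.9 / 10000 * 1000 = 20.49 W
Then compute efficiency:
  Efficiency = (Pout / Pin) * 100 = (5.14 / 20.49) * 100
  Efficiency = 25.085%

25.085


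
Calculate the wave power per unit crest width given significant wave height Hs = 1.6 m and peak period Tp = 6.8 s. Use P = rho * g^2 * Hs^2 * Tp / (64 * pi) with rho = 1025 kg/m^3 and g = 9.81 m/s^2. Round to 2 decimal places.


Apply wave power formula:
  g^2 = 9.81^2 = 96.2361
  Hs^2 = 1.6^2 = 2.56
  Numerator = rho * g^2 * Hs^2 * Tp = 1025 * 96.2361 * 2.56 * 6.8 = 1717159.98
  Denominator = 64 * pi = 201.0619
  P = 1717159.98 / 201.0619 = 8540.45 W/m

8540.45


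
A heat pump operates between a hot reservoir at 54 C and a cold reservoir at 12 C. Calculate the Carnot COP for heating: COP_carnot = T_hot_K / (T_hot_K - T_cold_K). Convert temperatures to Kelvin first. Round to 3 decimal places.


Convert to Kelvin:
  T_hot = 54 + 273.15 = 327.15 K
  T_cold = 12 + 273.15 = 285.15 K
Apply Carnot COP formula:
  COP = T_hot_K / (T_hot_K - T_cold_K) = 327.15 / 42.0
  COP = 7.789

7.789


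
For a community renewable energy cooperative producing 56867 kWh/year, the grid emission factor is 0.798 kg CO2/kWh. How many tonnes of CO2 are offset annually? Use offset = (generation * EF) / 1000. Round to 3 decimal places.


CO2 offset in kg = generation * emission_factor
CO2 offset = 56867 * 0.798 = 45379.87 kg
Convert to tonnes:
  CO2 offset = 45379.87 / 1000 = 45.380 tonnes

45.380


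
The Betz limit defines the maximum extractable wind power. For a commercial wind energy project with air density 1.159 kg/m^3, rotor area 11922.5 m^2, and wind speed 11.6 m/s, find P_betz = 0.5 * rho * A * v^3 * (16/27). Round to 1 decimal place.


The Betz coefficient Cp_max = 16/27 = 0.5926
v^3 = 11.6^3 = 1560.896
P_betz = 0.5 * rho * A * v^3 * Cp_max
P_betz = 0.5 * 1.159 * 11922.5 * 1560.896 * 0.5926
P_betz = 6390737.2 W

6390737.2


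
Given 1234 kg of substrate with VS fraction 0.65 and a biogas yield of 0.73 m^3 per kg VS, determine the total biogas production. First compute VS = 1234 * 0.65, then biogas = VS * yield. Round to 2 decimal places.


Compute volatile solids:
  VS = mass * VS_fraction = 1234 * 0.65 = 802.1 kg
Calculate biogas volume:
  Biogas = VS * specific_yield = 802.1 * 0.73
  Biogas = 585.53 m^3

585.53


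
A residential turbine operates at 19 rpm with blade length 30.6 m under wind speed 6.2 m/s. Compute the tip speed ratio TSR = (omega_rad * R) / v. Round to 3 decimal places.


Convert rotational speed to rad/s:
  omega = 19 * 2 * pi / 60 = 1.9897 rad/s
Compute tip speed:
  v_tip = omega * R = 1.9897 * 30.6 = 60.884 m/s
Tip speed ratio:
  TSR = v_tip / v_wind = 60.884 / 6.2 = 9.820

9.820


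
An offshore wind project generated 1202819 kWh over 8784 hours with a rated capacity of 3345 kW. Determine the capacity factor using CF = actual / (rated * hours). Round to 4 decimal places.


Capacity factor = actual output / maximum possible output
Maximum possible = rated * hours = 3345 * 8784 = 29382480 kWh
CF = 1202819 / 29382480
CF = 0.0409

0.0409


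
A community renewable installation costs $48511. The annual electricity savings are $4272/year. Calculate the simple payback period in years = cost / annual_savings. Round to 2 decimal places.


Simple payback period = initial cost / annual savings
Payback = 48511 / 4272
Payback = 11.36 years

11.36


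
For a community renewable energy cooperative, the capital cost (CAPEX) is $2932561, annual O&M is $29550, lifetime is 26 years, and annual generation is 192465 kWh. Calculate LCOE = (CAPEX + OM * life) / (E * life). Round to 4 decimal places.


Total cost = CAPEX + OM * lifetime = 2932561 + 29550 * 26 = 2932561 + 768300 = 3700861
Total generation = annual * lifetime = 192465 * 26 = 5004090 kWh
LCOE = 3700861 / 5004090
LCOE = 0.7396 $/kWh

0.7396


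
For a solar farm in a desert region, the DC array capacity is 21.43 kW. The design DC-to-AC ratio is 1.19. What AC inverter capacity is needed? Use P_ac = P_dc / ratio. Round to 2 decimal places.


The inverter AC capacity is determined by the DC/AC ratio.
Given: P_dc = 21.43 kW, DC/AC ratio = 1.19
P_ac = P_dc / ratio = 21.43 / 1.19
P_ac = 18.01 kW

18.01


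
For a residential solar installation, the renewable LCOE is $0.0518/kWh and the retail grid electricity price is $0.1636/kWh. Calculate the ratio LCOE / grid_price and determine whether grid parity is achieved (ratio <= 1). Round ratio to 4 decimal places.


Compare LCOE to grid price:
  LCOE = $0.0518/kWh, Grid price = $0.1636/kWh
  Ratio = LCOE / grid_price = 0.0518 / 0.1636 = 0.3166
  Grid parity achieved (ratio <= 1)? yes

0.3166


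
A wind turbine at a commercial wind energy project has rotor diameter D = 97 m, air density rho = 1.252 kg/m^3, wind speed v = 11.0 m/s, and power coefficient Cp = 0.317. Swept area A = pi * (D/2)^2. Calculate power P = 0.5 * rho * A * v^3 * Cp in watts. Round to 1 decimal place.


Step 1 -- Compute swept area:
  A = pi * (D/2)^2 = pi * (97/2)^2 = 7389.81 m^2
Step 2 -- Apply wind power equation:
  P = 0.5 * rho * A * v^3 * Cp
  v^3 = 11.0^3 = 1331.0
  P = 0.5 * 1.252 * 7389.81 * 1331.0 * 0.317
  P = 1951843.5 W

1951843.5


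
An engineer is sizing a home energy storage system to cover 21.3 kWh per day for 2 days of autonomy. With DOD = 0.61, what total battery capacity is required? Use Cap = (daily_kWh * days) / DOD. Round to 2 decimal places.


Total energy needed = daily * days = 21.3 * 2 = 42.6 kWh
Account for depth of discharge:
  Cap = total_energy / DOD = 42.6 / 0.61
  Cap = 69.84 kWh

69.84


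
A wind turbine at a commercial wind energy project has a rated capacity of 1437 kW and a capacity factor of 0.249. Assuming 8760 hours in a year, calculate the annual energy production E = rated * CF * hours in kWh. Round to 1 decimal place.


Annual energy = rated_kW * capacity_factor * hours_per_year
Given: P_rated = 1437 kW, CF = 0.249, hours = 8760
E = 1437 * 0.249 * 8760
E = 3134441.9 kWh

3134441.9


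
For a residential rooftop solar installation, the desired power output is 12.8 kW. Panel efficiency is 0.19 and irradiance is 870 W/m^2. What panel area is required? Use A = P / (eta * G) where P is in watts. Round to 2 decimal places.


Convert target power to watts: P = 12.8 * 1000 = 12800.0 W
Compute denominator: eta * G = 0.19 * 870 = 165.3
Required area A = P / (eta * G) = 12800.0 / 165.3
A = 77.43 m^2

77.43


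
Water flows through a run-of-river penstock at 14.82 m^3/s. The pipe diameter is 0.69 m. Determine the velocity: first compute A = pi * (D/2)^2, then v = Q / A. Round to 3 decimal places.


Compute pipe cross-sectional area:
  A = pi * (D/2)^2 = pi * (0.69/2)^2 = 0.3739 m^2
Calculate velocity:
  v = Q / A = 14.82 / 0.3739
  v = 39.633 m/s

39.633


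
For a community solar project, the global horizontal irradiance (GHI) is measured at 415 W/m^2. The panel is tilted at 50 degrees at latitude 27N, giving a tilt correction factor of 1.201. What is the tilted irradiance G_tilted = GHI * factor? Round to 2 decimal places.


Identify the given values:
  GHI = 415 W/m^2, tilt correction factor = 1.201
Apply the formula G_tilted = GHI * factor:
  G_tilted = 415 * 1.201
  G_tilted = 498.42 W/m^2

498.42


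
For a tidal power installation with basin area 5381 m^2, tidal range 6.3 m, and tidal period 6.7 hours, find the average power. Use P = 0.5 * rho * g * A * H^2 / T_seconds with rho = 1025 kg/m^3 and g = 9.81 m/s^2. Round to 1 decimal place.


Convert period to seconds: T = 6.7 * 3600 = 24120.0 s
H^2 = 6.3^2 = 39.69
P = 0.5 * rho * g * A * H^2 / T
P = 0.5 * 1025 * 9.81 * 5381 * 39.69 / 24120.0
P = 44517.4 W

44517.4


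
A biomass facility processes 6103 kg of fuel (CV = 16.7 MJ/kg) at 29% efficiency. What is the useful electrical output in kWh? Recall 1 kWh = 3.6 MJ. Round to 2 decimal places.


Total energy = mass * CV = 6103 * 16.7 = 101920.1 MJ
Useful energy = total * eta = 101920.1 * 0.29 = 29556.83 MJ
Convert to kWh: 29556.83 / 3.6
Useful energy = 8210.23 kWh

8210.23


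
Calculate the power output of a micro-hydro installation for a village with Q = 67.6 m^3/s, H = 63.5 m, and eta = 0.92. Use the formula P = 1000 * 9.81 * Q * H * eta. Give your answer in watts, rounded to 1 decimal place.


Apply the hydropower formula P = rho * g * Q * H * eta
rho * g = 1000 * 9.81 = 9810.0
P = 9810.0 * 67.6 * 63.5 * 0.92
P = 38741573.5 W

38741573.5


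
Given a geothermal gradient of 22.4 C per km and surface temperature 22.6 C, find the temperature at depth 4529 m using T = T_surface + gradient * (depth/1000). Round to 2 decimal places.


Convert depth to km: 4529 / 1000 = 4.529 km
Temperature increase = gradient * depth_km = 22.4 * 4.529 = 101.45 C
Temperature at depth = T_surface + delta_T = 22.6 + 101.45
T = 124.05 C

124.05


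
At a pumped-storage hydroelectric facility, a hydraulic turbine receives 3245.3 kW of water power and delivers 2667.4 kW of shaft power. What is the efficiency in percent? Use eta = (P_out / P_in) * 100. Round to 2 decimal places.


Turbine efficiency = (output power / input power) * 100
eta = (2667.4 / 3245.3) * 100
eta = 82.19%

82.19


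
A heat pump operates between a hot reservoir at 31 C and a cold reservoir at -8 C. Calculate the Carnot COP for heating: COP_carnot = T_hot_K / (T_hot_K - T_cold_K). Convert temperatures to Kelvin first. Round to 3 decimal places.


Convert to Kelvin:
  T_hot = 31 + 273.15 = 304.15 K
  T_cold = -8 + 273.15 = 265.15 K
Apply Carnot COP formula:
  COP = T_hot_K / (T_hot_K - T_cold_K) = 304.15 / 39.0
  COP = 7.799

7.799


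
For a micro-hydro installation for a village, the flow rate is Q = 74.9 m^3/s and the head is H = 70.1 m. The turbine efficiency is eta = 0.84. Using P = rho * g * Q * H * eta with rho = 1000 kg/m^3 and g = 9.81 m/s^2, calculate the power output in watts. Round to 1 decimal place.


Apply the hydropower formula P = rho * g * Q * H * eta
rho * g = 1000 * 9.81 = 9810.0
P = 9810.0 * 74.9 * 70.1 * 0.84
P = 43266137.8 W

43266137.8


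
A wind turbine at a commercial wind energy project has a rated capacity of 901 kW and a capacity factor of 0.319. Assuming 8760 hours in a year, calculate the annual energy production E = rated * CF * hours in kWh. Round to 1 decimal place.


Annual energy = rated_kW * capacity_factor * hours_per_year
Given: P_rated = 901 kW, CF = 0.319, hours = 8760
E = 901 * 0.319 * 8760
E = 2517790.4 kWh

2517790.4


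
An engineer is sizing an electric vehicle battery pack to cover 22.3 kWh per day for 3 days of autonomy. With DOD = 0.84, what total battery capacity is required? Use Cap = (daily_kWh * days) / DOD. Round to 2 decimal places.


Total energy needed = daily * days = 22.3 * 3 = 66.9 kWh
Account for depth of discharge:
  Cap = total_energy / DOD = 66.9 / 0.84
  Cap = 79.64 kWh

79.64


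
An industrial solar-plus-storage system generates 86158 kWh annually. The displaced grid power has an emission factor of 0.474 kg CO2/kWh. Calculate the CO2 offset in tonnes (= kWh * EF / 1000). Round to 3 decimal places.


CO2 offset in kg = generation * emission_factor
CO2 offset = 86158 * 0.474 = 40838.89 kg
Convert to tonnes:
  CO2 offset = 40838.89 / 1000 = 40.839 tonnes

40.839


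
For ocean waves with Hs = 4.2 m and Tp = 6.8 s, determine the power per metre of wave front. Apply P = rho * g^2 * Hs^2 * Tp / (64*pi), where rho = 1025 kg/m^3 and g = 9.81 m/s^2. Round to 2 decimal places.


Apply wave power formula:
  g^2 = 9.81^2 = 96.2361
  Hs^2 = 4.2^2 = 17.64
  Numerator = rho * g^2 * Hs^2 * Tp = 1025 * 96.2361 * 17.64 * 6.8 = 11832305.48
  Denominator = 64 * pi = 201.0619
  P = 11832305.48 / 201.0619 = 58849.06 W/m

58849.06


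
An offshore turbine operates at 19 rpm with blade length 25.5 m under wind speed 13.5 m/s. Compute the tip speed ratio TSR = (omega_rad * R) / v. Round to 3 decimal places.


Convert rotational speed to rad/s:
  omega = 19 * 2 * pi / 60 = 1.9897 rad/s
Compute tip speed:
  v_tip = omega * R = 1.9897 * 25.5 = 50.737 m/s
Tip speed ratio:
  TSR = v_tip / v_wind = 50.737 / 13.5 = 3.758

3.758


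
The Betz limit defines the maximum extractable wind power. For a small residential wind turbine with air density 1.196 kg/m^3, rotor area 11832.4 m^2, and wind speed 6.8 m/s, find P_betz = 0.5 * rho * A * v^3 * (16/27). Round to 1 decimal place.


The Betz coefficient Cp_max = 16/27 = 0.5926
v^3 = 6.8^3 = 314.432
P_betz = 0.5 * rho * A * v^3 * Cp_max
P_betz = 0.5 * 1.196 * 11832.4 * 314.432 * 0.5926
P_betz = 1318429.7 W

1318429.7


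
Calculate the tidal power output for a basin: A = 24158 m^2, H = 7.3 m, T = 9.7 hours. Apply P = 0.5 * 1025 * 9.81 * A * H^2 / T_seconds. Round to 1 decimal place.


Convert period to seconds: T = 9.7 * 3600 = 34920.0 s
H^2 = 7.3^2 = 53.29
P = 0.5 * rho * g * A * H^2 / T
P = 0.5 * 1025 * 9.81 * 24158 * 53.29 / 34920.0
P = 185351.2 W

185351.2


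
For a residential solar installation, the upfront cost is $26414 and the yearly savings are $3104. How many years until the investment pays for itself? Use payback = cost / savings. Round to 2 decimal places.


Simple payback period = initial cost / annual savings
Payback = 26414 / 3104
Payback = 8.51 years

8.51


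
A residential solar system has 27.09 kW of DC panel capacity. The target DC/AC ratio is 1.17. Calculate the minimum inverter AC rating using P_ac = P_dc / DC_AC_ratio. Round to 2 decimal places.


The inverter AC capacity is determined by the DC/AC ratio.
Given: P_dc = 27.09 kW, DC/AC ratio = 1.17
P_ac = P_dc / ratio = 27.09 / 1.17
P_ac = 23.15 kW

23.15


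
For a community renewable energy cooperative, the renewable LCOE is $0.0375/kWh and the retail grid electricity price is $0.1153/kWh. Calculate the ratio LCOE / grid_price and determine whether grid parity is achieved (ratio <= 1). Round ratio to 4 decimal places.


Compare LCOE to grid price:
  LCOE = $0.0375/kWh, Grid price = $0.1153/kWh
  Ratio = LCOE / grid_price = 0.0375 / 0.1153 = 0.3252
  Grid parity achieved (ratio <= 1)? yes

0.3252


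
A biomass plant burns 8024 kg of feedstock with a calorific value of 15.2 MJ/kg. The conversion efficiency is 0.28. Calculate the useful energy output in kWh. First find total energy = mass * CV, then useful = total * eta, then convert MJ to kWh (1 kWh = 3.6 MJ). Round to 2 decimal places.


Total energy = mass * CV = 8024 * 15.2 = 121964.8 MJ
Useful energy = total * eta = 121964.8 * 0.28 = 34150.14 MJ
Convert to kWh: 34150.14 / 3.6
Useful energy = 9486.15 kWh

9486.15
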